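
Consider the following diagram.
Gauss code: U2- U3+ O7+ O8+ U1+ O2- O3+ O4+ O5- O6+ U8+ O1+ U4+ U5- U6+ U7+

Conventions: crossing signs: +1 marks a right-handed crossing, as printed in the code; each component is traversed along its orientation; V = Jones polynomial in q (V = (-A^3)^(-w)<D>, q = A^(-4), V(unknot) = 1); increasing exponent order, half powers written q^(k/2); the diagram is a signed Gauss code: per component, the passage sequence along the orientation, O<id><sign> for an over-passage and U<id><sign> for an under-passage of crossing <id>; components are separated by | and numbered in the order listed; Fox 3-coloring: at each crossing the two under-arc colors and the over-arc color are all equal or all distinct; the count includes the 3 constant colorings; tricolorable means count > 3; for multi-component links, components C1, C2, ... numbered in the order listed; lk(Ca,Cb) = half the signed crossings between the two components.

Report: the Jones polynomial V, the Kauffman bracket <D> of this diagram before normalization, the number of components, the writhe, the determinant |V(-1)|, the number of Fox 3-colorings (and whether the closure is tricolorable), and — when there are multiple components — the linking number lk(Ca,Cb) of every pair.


Jones polynomial: V(q) = q + q^3 - q^4
<D> = -A^-4 + 1 + A^8; writhe +4
components 1, writhe +4 (8 crossings)
3-colorings: 9 of 3^8, det 3 — tricolorable
note: |V(-1)| = 3: so tricolorable, since 3 divides 3


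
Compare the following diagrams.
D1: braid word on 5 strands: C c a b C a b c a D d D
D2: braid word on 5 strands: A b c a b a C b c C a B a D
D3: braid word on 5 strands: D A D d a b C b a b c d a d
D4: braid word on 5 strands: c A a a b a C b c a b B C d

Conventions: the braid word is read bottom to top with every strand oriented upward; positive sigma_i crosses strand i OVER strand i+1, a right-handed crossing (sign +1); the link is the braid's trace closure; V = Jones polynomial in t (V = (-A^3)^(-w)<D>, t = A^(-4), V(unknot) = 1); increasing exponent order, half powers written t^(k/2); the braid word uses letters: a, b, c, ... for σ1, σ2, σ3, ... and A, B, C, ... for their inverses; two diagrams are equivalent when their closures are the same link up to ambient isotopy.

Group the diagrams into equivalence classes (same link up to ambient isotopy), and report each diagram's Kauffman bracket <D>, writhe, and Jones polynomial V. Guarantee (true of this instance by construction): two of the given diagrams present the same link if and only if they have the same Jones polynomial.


classes: {D1, D2, D3, D4}
V(D1) = t + t^3 - t^4  [12 crossings, <D> = -A^-4 + 1 + A^8, w = +4]
D2 (bracket -A^-4 + 1 + A^8; 14 crossings at w = +4): V = t + t^3 - t^4
D3 (bracket -A^2 + A^6 + A^14; 14 crossings at w = +6): V = t + t^3 - t^4
V(D4) = t + t^3 - t^4  [14 crossings, <D> = -A^2 + A^6 + A^14, w = +6]
note: one V(t) for all 4 diagrams — one class (guaranteed)


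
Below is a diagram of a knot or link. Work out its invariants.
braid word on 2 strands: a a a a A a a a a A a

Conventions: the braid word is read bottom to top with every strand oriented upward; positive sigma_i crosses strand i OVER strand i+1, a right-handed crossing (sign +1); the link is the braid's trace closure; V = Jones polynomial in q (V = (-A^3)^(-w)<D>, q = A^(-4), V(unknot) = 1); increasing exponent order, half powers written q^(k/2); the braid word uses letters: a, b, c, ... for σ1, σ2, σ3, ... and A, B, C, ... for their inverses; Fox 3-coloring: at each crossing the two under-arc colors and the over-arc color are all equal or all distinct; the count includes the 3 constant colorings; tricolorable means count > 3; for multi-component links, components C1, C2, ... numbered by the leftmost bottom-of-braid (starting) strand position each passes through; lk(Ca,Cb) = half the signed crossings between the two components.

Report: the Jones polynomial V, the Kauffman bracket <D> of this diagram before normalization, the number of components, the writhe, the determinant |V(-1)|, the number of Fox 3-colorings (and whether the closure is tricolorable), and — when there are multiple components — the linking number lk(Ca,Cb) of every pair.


V(q) = q^3 + q^5 - q^6 + q^7 - q^8 + q^9 - q^10
bracket: A^-19 - A^-15 + A^-11 - A^-7 + A^-3 - A - A^9, w = +7
1 component, writhe +7, over 11 crossings
det 7, colorings 3 of 3^11 — not tricolorable
observation: the span of V is 7, forcing >= 7 crossings in any diagram


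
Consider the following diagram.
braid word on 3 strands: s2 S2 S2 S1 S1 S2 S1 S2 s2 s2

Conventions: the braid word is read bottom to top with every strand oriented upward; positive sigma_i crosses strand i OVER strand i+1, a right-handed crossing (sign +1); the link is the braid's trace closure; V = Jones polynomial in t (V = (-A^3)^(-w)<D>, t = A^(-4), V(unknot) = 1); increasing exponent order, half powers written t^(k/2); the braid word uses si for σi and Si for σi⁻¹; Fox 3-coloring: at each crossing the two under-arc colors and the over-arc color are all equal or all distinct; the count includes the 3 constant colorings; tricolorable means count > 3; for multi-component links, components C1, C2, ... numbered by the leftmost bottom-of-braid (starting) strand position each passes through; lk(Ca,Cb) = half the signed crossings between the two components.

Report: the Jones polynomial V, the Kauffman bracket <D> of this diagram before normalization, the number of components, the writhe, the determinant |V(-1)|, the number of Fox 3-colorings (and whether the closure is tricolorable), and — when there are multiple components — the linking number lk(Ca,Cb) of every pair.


V = -t^-4 + t^-3 + t^-1
<D> = A^-8 + 1 - A^4 (w = -4)
1 component over 10 crossings, w = -4
9 Fox colorings among 3^10, |V(-1)| = 3: tricolorable
why: free reduction leaves σ2⁻¹ σ1⁻¹ σ1⁻¹ σ2⁻¹ σ1⁻¹ σ2 of the original 10 letters


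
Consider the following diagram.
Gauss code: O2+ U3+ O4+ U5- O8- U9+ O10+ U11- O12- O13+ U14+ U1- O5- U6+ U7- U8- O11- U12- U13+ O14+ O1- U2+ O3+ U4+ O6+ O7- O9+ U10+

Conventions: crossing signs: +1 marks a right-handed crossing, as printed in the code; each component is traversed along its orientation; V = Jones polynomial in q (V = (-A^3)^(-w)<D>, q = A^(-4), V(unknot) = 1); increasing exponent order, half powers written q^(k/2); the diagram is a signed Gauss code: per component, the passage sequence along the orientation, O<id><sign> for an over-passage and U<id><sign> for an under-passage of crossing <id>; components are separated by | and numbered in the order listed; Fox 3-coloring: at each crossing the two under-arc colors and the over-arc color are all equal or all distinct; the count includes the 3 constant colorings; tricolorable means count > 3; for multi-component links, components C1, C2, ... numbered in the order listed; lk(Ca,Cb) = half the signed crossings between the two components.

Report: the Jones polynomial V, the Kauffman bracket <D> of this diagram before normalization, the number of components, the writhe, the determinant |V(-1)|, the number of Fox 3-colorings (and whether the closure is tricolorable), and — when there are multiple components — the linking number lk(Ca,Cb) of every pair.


V(q) = -q^-2 + 2q^-1 - 3 + 5q - 4q^2 + 5q^3 - 4q^4 + 2q^5 - q^6
bracket: -A^-18 + 2A^-14 - 4A^-10 + 5A^-6 - 4A^-2 + 5A^2 - 3A^6 + 2A^10 - A^14, w = +2
1 component, writhe +2, over 14 crossings
det 27, colorings 9 of 3^14 — tricolorable
observation: the span of V is 8, forcing >= 8 crossings in any diagram


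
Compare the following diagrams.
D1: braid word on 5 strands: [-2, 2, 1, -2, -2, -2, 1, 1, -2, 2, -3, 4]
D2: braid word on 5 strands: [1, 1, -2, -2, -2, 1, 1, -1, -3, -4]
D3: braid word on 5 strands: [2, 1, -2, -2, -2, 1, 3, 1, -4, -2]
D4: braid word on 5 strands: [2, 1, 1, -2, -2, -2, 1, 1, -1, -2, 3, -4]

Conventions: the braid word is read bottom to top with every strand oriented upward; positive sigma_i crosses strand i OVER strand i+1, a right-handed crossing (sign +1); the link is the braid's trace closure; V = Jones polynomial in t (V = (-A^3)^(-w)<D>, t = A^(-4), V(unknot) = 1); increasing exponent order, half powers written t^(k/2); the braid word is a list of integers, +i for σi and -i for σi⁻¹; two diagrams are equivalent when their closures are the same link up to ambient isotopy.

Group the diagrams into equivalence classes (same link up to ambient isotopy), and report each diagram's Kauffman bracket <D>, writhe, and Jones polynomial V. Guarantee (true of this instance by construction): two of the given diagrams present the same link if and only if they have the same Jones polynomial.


classes: {D1, D2, D3, D4}
V(D1) = -t^-3 + t^-2 - t^-1 + 3 - t + t^2 - t^3  [12 crossings, <D> = -A^-12 + A^-8 - A^-4 + 3 - A^4 + A^8 - A^12, w = 0]
D2 (bracket -A^-18 + A^-14 - A^-10 + 3A^-6 - A^-2 + A^2 - A^6; 10 crossings at w = -2): V = -t^-3 + t^-2 - t^-1 + 3 - t + t^2 - t^3
V(D3) = -t^-3 + t^-2 - t^-1 + 3 - t + t^2 - t^3  [10 crossings, <D> = -A^-12 + A^-8 - A^-4 + 3 - A^4 + A^8 - A^12, w = 0]
D4 (bracket -A^-12 + A^-8 - A^-4 + 3 - A^4 + A^8 - A^12; 12 crossings at w = 0): V = -t^-3 + t^-2 - t^-1 + 3 - t + t^2 - t^3
insight: one V(t) for all 4 diagrams — one class (guaranteed)


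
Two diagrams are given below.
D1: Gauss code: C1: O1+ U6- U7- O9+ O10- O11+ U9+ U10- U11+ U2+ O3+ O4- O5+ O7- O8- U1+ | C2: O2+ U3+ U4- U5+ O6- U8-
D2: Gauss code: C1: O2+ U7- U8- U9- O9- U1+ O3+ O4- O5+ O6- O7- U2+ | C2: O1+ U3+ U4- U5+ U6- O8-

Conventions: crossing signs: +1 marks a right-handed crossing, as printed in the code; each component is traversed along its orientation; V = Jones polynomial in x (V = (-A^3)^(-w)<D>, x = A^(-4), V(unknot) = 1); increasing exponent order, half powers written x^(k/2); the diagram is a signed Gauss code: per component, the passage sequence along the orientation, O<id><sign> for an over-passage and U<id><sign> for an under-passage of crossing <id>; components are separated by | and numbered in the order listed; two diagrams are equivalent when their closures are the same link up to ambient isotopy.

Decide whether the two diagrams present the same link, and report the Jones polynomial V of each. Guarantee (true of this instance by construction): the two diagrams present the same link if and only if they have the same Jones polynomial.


equivalent: yes
V(D1) = -x^(-1/2) - x^(1/2)  (w +1, c 11, <D> = A + A^5)
D2 (bracket A^-5 + A^-1; 9 crossings at w = -1): V = -x^(-1/2) - x^(1/2)
why: all 2 diagrams share one V(x), hence one class


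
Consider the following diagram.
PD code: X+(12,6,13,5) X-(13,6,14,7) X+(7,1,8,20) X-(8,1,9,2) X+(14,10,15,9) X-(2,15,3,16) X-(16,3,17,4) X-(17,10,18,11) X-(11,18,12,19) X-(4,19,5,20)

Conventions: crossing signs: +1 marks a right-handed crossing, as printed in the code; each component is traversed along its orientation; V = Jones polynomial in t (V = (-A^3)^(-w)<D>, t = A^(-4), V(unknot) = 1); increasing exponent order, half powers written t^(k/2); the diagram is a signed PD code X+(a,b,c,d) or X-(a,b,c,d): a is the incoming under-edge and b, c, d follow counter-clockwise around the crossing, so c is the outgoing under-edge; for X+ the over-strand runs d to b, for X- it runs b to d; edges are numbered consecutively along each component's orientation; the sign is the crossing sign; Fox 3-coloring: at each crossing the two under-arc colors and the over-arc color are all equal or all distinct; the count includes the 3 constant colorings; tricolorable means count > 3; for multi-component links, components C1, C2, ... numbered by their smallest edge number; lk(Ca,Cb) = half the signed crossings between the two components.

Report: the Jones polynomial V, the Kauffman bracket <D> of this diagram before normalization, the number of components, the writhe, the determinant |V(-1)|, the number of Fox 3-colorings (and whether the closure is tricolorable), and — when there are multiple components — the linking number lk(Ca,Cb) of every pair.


Jones polynomial: V(t) = -t^-6 + t^-5 - t^-4 + 2t^-3 - t^-2 + t^-1
<D> = A^-8 - A^-4 + 2 - A^4 + A^8 - A^12; writhe -4
components 1, writhe -4 (10 crossings)
3-colorings: 3 of 3^10, det 7 — not tricolorable
note: w = -4 (over 10 crossings) is diagram-only; (-A^3)^(4) removes it from V


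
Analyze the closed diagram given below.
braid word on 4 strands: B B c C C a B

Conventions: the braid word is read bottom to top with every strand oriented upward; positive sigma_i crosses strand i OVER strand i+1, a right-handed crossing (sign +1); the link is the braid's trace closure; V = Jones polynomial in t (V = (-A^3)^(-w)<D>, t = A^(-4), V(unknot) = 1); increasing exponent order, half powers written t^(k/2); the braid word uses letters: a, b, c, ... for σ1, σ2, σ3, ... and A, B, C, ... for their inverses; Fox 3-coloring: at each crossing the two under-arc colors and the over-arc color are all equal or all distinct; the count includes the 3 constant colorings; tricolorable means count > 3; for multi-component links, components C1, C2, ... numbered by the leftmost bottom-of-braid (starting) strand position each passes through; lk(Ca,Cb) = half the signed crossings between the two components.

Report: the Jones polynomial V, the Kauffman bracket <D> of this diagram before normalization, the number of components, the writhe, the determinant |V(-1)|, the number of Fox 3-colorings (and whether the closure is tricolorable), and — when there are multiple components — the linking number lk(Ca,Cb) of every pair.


Jones polynomial: V(t) = -t^-4 + t^-3 + t^-1
<D> = -A^-5 - A^3 + A^7; writhe -3
components 1, writhe -3 (7 crossings)
3-colorings: 9 of 3^7, det 3 — tricolorable
note: the span of V is 3, forcing >= 3 crossings in any diagram


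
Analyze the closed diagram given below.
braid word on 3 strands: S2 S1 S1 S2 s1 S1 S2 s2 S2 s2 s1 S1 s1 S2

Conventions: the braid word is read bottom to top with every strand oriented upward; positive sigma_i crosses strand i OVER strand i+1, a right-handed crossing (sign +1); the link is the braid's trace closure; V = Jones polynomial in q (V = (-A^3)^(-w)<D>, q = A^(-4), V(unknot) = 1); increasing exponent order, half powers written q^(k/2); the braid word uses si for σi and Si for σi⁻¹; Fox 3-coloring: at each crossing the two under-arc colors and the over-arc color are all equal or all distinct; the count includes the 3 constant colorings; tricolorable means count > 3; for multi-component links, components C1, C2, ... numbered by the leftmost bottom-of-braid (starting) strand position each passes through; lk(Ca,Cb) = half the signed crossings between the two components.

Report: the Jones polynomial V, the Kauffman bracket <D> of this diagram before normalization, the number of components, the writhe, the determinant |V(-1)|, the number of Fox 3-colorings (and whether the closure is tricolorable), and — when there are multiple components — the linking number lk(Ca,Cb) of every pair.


V = -q^-6 + q^-5 - q^-4 + 2q^-3 - q^-2 + q^-1
<D> = A^-8 - A^-4 + 2 - A^4 + A^8 - A^12 (w = -4)
1 component over 14 crossings, w = -4
3 Fox colorings among 3^14, |V(-1)| = 7: not tricolorable
why: |V(-1)| = 7: so not tricolorable, since 3 does not divide 7


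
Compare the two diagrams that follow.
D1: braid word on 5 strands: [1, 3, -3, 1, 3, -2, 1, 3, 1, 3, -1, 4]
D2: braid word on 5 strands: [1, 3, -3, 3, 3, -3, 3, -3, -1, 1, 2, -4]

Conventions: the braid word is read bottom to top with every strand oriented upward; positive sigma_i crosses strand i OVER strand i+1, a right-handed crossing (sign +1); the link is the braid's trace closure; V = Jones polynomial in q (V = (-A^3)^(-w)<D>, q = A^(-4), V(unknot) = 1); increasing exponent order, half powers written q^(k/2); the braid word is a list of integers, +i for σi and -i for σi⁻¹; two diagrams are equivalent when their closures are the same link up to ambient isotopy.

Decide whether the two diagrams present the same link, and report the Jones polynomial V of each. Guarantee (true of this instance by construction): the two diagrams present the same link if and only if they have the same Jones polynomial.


equivalent: no
V(D1) = q^2 + 2q^4 - 2q^5 + q^6 - 2q^7 + q^8  (w +6, c 12, <D> = A^-14 - 2A^-10 + A^-6 - 2A^-2 + 2A^2 + A^10)
V(D2) = 1  (w +2, c 12, <D> = A^6)
why: 2 values of V(q) split the 2 diagrams


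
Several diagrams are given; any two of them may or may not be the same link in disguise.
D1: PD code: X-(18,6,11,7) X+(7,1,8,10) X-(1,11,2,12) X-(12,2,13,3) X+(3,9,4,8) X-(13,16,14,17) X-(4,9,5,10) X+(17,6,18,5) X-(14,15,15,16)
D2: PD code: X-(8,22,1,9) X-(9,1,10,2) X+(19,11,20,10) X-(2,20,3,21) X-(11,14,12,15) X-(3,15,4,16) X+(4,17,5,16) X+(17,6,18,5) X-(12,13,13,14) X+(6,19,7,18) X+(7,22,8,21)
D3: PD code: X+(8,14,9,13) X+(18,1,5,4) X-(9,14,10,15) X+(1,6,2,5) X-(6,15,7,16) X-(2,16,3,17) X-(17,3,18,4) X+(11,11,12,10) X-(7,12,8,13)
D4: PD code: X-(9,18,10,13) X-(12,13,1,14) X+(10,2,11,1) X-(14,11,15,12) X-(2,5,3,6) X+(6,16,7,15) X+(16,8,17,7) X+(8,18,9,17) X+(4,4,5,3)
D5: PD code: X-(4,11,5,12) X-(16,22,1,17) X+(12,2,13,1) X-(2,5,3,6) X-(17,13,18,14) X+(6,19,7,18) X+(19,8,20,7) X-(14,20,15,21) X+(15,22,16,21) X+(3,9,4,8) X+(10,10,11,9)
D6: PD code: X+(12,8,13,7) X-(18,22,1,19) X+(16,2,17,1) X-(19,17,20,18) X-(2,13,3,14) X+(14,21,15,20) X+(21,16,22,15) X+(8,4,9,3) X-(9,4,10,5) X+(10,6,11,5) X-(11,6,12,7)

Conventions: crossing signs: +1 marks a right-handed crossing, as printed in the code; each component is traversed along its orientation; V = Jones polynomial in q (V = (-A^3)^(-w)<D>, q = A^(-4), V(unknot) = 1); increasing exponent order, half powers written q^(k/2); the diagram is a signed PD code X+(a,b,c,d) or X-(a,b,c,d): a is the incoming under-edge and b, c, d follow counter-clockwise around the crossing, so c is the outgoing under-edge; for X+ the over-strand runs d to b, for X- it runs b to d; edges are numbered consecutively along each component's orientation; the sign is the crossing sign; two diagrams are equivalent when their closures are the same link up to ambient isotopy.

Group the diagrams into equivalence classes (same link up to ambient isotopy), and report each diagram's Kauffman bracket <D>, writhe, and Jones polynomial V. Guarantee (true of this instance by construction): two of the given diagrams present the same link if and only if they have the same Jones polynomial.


classes: {D1} | {D3} | {D2, D4, D5, D6}
V(D1) = -q^(-5/2) - q^(-1/2)  [9 crossings, <D> = A^-7 + A, w = -3]
V(D2) = -q^(-3/2) + q^(-1/2) - 2q^(1/2) + q^(3/2) - 2q^(5/2) + q^(7/2)  (w -1, c 11, <D> = -A^-17 + 2A^-13 - A^-9 + 2A^-5 - A^-1 + A^3)
V(D3) = -q^(-1/2) - q^(1/2)  (w -1, c 9, <D> = A^-5 + A^-1)
V(D4) = -q^(-3/2) + q^(-1/2) - 2q^(1/2) + q^(3/2) - 2q^(5/2) + q^(7/2)  [9 crossings, <D> = -A^-11 + 2A^-7 - A^-3 + 2A - A^5 + A^9, w = +1]
V(D5) = -q^(-3/2) + q^(-1/2) - 2q^(1/2) + q^(3/2) - 2q^(5/2) + q^(7/2)  [11 crossings, <D> = -A^-11 + 2A^-7 - A^-3 + 2A - A^5 + A^9, w = +1]
V(D6) = -q^(-3/2) + q^(-1/2) - 2q^(1/2) + q^(3/2) - 2q^(5/2) + q^(7/2)  [11 crossings, <D> = -A^-11 + 2A^-7 - A^-3 + 2A - A^5 + A^9, w = +1]
note: V(q) takes 3 values over 6 diagrams, fixing the grouping


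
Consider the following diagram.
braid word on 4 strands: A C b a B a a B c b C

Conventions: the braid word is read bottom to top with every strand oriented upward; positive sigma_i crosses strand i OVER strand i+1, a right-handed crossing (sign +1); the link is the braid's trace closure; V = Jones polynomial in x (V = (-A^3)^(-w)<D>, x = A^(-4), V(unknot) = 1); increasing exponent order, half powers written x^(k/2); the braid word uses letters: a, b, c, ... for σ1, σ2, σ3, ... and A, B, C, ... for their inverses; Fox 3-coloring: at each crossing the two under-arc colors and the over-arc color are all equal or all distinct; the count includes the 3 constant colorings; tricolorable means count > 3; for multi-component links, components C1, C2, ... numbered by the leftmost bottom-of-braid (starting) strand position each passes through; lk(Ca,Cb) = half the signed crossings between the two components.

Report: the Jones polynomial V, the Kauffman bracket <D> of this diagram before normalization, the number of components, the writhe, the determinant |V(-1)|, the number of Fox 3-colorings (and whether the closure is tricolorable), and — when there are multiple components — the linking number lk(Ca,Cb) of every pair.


V = -x^-3 + 2x^-2 - 2x^-1 + 3 - 2x + 2x^2 - x^3
<D> = A^-9 - 2A^-5 + 2A^-1 - 3A^3 + 2A^7 - 2A^11 + A^15 (w = +1)
1 component over 11 crossings, w = +1
3 Fox colorings among 3^11, |V(-1)| = 13: not tricolorable
why: |V(-1)| = 13: so not tricolorable, since 3 does not divide 13


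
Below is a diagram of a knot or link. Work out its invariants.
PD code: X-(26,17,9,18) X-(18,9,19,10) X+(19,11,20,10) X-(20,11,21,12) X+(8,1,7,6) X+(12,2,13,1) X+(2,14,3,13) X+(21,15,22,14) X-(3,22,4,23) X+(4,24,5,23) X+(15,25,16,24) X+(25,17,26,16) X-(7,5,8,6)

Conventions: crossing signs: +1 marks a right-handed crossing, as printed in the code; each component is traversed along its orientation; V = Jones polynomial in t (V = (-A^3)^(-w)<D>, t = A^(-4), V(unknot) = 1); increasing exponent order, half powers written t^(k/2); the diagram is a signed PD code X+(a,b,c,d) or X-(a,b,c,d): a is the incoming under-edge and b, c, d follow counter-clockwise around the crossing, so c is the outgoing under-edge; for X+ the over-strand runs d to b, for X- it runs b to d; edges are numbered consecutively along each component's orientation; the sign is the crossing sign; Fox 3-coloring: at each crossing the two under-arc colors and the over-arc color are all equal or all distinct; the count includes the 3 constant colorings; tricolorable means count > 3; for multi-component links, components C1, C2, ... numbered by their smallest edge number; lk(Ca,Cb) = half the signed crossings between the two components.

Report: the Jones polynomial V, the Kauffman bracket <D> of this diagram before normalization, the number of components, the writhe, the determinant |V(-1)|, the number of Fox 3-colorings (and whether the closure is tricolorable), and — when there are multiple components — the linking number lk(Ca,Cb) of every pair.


Jones polynomial: V(t) = 1 + t + t^2 + t^3
<D> = -A^-3 - A - A^5 - A^9; writhe +3
components 3, writhe +3 (13 crossings)
linking number lk(C1,C2) = 0
lk(C1,C3): +1
lk(C2,C3) = 0
3-colorings: 9 of 3^13, det 0 — tricolorable
note: summing lk over 3 pairs gives +1


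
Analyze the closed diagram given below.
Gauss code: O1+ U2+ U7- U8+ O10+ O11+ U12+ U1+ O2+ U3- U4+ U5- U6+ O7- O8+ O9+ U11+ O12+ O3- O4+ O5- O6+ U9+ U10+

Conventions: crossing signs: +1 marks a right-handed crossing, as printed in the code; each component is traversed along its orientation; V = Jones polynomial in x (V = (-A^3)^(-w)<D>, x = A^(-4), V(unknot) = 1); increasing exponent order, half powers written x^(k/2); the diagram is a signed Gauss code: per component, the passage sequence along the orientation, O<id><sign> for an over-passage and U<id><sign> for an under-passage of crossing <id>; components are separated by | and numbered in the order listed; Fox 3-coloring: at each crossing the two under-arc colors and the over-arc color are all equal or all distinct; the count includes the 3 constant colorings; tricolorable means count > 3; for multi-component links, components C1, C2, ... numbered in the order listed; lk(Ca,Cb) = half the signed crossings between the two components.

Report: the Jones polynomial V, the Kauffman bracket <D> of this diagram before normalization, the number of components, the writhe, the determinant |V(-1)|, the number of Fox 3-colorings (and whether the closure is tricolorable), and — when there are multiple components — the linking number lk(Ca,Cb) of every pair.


V = x^2 + x^4 - x^5 + x^6 - x^7
<D> = -A^-10 + A^-6 - A^-2 + A^2 + A^10 (w = +6)
1 component over 12 crossings, w = +6
3 Fox colorings among 3^12, |V(-1)| = 5: not tricolorable
why: det 5 = |V(-1)|; not divisible by 3, so not tricolorable


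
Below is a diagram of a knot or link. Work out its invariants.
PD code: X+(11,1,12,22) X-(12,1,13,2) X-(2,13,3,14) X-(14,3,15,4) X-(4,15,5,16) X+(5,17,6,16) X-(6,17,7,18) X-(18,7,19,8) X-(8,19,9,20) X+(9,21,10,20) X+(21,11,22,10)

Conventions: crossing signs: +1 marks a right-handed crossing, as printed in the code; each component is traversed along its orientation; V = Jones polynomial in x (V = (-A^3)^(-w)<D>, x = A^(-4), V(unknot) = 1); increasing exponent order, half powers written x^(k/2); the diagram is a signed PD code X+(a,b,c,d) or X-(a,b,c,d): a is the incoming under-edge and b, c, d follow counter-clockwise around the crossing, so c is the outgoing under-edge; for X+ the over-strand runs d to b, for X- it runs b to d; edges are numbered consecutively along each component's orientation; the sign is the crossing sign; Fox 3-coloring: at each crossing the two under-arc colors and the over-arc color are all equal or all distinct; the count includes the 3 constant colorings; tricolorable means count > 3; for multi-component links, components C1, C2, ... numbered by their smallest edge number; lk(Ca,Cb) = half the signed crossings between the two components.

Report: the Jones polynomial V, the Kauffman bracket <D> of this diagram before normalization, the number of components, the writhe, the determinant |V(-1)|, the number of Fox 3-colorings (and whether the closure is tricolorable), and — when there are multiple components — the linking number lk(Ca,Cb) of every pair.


V = -x^-4 + x^-3 + x^-1
<D> = -A^-5 - A^3 + A^7 (w = -3)
1 component over 11 crossings, w = -3
9 Fox colorings among 3^11, |V(-1)| = 3: tricolorable
why: w = -3 shifts under R1 moves; the (-A^3)^(3) factor cancels that in V


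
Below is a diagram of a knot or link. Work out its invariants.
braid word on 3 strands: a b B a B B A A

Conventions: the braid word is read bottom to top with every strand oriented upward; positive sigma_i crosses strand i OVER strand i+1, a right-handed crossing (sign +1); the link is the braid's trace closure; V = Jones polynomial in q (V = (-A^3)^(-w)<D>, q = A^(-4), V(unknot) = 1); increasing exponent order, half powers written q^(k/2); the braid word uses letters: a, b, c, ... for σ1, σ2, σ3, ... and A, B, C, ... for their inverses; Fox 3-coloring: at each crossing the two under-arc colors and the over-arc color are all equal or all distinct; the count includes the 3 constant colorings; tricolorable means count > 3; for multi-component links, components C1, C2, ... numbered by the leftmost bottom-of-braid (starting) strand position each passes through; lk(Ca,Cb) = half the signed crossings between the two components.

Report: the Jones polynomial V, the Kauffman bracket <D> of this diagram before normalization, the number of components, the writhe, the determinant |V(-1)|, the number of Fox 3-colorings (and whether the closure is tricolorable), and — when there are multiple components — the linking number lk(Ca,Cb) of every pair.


Jones polynomial: V(q) = q^-3 + q^-2 + q^-1 + 1
<D> = A^-6 + A^-2 + A^2 + A^6; writhe -2
components 3, writhe -2 (8 crossings)
linking number lk(C1,C2) = 0
lk(C1,C3): 0
lk(C2,C3) = -1
3-colorings: 9 of 3^8, det 0 — tricolorable
note: the span of V is 3, within the link bound 8 + 3 - 1


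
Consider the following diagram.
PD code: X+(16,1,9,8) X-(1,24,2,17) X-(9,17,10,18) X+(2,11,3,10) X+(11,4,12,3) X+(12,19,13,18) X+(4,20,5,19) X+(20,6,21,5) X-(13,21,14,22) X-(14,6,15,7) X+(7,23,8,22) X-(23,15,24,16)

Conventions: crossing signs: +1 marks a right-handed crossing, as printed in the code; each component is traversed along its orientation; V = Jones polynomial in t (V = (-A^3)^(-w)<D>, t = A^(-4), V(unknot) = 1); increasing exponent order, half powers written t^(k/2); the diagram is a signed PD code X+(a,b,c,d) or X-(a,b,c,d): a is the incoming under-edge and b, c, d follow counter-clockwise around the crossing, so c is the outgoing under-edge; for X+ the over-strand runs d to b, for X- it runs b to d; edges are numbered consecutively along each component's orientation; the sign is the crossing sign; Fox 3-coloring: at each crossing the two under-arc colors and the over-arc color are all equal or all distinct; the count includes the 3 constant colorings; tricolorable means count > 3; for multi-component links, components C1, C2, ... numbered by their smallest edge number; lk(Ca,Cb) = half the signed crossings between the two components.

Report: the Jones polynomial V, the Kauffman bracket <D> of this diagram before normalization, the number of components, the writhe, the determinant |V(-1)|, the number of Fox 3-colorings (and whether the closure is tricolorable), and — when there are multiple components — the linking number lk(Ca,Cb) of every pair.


Jones polynomial: V(t) = t^-1 - 1 + 3t - t^2 + 3t^3 - 2t^4 + t^5
<D> = A^-14 - 2A^-10 + 3A^-6 - A^-2 + 3A^2 - A^6 + A^10; writhe +2
components 3, writhe +2 (12 crossings)
linking number lk(C1,C2) = +1
lk(C1,C3): +1
lk(C2,C3) = -1
3-colorings: 9 of 3^12, det 12 — tricolorable
note: the span of V is 6, within the link bound 12 + 3 - 1


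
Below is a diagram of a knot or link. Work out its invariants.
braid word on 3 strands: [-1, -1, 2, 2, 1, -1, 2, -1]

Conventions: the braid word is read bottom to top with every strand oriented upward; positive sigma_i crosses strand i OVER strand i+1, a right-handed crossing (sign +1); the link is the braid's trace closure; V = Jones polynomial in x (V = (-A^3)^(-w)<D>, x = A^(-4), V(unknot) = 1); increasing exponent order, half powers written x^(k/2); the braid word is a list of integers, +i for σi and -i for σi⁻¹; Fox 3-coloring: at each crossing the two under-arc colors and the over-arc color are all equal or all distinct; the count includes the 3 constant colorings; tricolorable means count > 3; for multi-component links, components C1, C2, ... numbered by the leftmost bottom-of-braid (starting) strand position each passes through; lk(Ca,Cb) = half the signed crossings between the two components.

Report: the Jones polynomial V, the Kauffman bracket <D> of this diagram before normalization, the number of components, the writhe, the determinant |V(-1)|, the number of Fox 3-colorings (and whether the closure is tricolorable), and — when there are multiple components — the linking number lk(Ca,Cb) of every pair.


V(x) = -x^-3 + x^-2 - x^-1 + 3 - x + x^2 - x^3
bracket: -A^-12 + A^-8 - A^-4 + 3 - A^4 + A^8 - A^12, w = 0
1 component, writhe 0, over 8 crossings
det 9, colorings 27 of 3^8 — tricolorable
observation: the span of V is 6, forcing >= 6 crossings in any diagram


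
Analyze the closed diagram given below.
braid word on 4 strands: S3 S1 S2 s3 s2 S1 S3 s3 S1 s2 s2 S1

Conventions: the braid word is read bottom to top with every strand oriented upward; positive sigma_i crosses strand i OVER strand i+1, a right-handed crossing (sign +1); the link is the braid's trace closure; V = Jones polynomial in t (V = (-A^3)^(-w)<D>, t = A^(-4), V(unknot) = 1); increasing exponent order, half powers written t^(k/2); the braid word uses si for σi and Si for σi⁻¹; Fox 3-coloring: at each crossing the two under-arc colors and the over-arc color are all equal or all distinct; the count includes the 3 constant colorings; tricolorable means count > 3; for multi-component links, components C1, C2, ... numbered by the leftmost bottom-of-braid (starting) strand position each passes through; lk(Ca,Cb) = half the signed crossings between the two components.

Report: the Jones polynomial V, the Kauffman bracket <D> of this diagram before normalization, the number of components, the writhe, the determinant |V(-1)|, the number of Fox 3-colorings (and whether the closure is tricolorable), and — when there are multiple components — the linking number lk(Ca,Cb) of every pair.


V(t) = -t^(-9/2) + 2t^(-7/2) - 4t^(-5/2) + 3t^(-3/2) - 4t^(-1/2) + 3t^(1/2) - 2t^(3/2) + t^(5/2)
bracket: A^-16 - 2A^-12 + 3A^-8 - 4A^-4 + 3 - 4A^4 + 2A^8 - A^12, w = -2
2 components, writhe -2, over 12 crossings
lk(C1,C2) = -2
det 20, colorings 3 of 3^12 — not tricolorable
observation: free reduction leaves σ3⁻¹ σ1⁻¹ σ2⁻¹ σ3 σ2 σ1⁻¹ σ1⁻¹ σ2 σ2 σ1⁻¹ of the original 12 letters


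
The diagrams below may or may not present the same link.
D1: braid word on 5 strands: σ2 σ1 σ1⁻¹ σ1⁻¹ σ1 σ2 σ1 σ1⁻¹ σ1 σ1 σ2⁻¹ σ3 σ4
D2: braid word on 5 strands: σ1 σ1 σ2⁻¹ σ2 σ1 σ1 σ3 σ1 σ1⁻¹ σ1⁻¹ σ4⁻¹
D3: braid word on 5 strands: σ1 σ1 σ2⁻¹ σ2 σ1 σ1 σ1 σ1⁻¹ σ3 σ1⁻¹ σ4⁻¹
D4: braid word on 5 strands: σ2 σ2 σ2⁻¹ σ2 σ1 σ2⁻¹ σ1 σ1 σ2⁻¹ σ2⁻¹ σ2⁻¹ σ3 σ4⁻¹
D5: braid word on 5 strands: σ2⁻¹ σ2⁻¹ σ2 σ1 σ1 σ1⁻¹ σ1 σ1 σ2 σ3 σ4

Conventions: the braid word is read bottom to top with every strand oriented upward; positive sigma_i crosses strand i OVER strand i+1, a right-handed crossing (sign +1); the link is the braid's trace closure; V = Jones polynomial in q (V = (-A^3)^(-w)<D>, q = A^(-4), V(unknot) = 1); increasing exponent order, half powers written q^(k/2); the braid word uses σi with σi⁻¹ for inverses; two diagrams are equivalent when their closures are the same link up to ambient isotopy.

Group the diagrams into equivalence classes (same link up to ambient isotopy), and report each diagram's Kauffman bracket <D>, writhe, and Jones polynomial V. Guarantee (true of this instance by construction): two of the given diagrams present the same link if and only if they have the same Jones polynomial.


grouping into links: {D1} | {D2, D3, D5} | {D4}
V(D1) = -q^(1/2) - q^(5/2)  (w +5, c 13, <D> = A^5 + A^13)
V(D2) = -q^(1/2) - q^(3/2) - q^(5/2) + q^(9/2)  (w +3, c 11, <D> = -A^-9 + A^-1 + A^3 + A^7)
V(D3) = -q^(1/2) - q^(3/2) - q^(5/2) + q^(9/2)  [11 crossings, <D> = -A^-9 + A^-1 + A^3 + A^7, w = +3]
V(D4) = -q^(-3/2) + q^(-1/2) - 2q^(1/2) + q^(3/2) - 2q^(5/2) + q^(7/2)  (w +1, c 13, <D> = -A^-11 + 2A^-7 - A^-3 + 2A - A^5 + A^9)
D5 (bracket -A^-3 + A^5 + A^9 + A^13; 11 crossings at w = +5): V = -q^(1/2) - q^(3/2) - q^(5/2) + q^(9/2)
why: V(q) takes 3 values over 5 diagrams, fixing the grouping


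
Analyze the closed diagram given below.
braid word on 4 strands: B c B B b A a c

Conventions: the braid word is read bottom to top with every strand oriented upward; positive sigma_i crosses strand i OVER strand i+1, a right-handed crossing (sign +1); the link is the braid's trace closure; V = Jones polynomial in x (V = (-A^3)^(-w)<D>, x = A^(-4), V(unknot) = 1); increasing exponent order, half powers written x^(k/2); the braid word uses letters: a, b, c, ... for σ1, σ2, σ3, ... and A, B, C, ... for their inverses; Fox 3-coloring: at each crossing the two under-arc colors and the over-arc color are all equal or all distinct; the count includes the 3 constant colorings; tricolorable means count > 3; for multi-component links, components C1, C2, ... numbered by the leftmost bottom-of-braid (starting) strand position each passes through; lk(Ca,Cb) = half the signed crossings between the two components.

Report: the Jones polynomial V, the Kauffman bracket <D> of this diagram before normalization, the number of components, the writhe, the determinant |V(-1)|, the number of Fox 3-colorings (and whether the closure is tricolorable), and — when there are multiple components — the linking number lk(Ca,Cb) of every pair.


V = -x^(-5/2) - x^(5/2)
<D> = -A^-10 - A^10 (w = 0)
2 components over 8 crossings, w = 0
lk(C1,C2): 0
9 Fox colorings among 3^8, |V(-1)| = 0: tricolorable
why: free reduction leaves σ2⁻¹ σ3 σ2⁻¹ σ3 of the original 8 letters


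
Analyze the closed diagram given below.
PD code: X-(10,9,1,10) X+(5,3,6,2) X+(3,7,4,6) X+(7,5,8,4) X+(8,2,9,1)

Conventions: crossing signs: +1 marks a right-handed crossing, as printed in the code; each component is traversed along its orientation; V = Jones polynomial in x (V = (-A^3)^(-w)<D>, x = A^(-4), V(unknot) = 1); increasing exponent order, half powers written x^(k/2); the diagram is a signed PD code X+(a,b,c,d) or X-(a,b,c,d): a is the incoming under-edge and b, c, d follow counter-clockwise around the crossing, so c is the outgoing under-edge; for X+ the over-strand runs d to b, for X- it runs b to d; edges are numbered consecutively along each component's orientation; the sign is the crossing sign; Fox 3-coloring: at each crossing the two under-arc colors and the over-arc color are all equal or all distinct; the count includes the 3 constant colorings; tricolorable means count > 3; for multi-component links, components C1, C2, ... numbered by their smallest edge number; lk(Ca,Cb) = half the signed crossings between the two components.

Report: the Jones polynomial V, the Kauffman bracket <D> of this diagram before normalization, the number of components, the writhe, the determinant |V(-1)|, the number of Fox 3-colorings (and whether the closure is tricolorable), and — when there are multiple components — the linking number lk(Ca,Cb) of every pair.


Jones polynomial: V(x) = x + x^3 - x^4
<D> = A^-7 - A^-3 - A^5; writhe +3
components 1, writhe +3 (5 crossings)
3-colorings: 9 of 3^5, det 3 — tricolorable
note: the span of V is 3, forcing >= 3 crossings in any diagram


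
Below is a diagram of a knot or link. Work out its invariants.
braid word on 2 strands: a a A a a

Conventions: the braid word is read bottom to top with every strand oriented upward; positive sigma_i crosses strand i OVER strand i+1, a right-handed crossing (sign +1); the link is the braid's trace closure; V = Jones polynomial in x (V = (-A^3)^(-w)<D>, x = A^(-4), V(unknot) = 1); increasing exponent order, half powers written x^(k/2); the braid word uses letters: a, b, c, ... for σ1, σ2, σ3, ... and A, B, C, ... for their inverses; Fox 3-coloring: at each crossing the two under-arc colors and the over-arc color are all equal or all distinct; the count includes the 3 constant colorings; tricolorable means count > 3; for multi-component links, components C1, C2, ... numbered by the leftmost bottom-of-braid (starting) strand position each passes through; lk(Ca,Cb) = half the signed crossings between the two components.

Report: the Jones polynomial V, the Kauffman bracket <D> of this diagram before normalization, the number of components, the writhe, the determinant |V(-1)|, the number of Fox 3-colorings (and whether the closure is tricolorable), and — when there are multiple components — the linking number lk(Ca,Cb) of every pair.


Jones polynomial: V(x) = x + x^3 - x^4
<D> = A^-7 - A^-3 - A^5; writhe +3
components 1, writhe +3 (5 crossings)
3-colorings: 9 of 3^5, det 3 — tricolorable
note: one generator, power 3: the (2,3) torus pattern


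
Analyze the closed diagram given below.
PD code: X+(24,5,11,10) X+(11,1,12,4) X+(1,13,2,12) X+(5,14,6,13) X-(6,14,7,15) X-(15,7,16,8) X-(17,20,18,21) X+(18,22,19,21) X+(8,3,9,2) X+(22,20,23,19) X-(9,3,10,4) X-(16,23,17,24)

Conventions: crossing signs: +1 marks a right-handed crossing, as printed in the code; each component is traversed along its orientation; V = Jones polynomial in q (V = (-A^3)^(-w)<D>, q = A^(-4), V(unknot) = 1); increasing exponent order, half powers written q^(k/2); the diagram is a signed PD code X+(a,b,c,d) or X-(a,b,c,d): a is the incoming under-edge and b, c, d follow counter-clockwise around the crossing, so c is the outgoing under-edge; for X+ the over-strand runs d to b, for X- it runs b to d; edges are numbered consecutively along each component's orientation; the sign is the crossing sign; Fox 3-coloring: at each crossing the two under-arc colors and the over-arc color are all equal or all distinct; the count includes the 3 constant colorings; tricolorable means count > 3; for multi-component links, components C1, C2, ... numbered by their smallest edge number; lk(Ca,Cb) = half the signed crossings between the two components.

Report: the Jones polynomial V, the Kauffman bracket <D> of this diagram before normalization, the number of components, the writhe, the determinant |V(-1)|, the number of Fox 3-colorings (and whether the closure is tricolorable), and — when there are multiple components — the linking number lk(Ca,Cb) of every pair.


V(q) = 1 + q + q^2 + q^3
bracket: A^-6 + A^-2 + A^2 + A^6, w = +2
3 components, writhe +2, over 12 crossings
lk(C1,C2) = 0
linking number lk(C1,C3) = +1
lk(C2,C3): 0
det 0, colorings 9 of 3^12 — tricolorable
observation: |V(-1)| = 0: so tricolorable, since 3 divides 0
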